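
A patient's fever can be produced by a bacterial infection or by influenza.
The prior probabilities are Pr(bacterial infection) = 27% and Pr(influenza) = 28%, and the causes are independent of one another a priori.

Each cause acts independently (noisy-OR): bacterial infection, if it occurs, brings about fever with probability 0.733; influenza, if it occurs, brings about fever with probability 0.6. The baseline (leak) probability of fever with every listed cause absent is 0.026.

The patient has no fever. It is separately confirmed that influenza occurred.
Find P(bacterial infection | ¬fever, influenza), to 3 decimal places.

Under noisy-OR, P(fever | causes) = 1 − (1−0.026)·∏(1−qᵢ) over the active causes.
Sum P(¬fever|·) weighted by the priors over both values of bacterial infection:
  P(¬fever | influenza) = 0.3896*0.73 + 0.104023*0.27
        = 0.284408 + 0.028086 = 0.312494
The terms with bacterial infection present sum to 0.028086, so
  P(bacterial infection | ¬fever, influenza) = 0.028086 / 0.312494 ≈ 0.090

P(bacterial infection | ¬fever, influenza) ≈ 0.090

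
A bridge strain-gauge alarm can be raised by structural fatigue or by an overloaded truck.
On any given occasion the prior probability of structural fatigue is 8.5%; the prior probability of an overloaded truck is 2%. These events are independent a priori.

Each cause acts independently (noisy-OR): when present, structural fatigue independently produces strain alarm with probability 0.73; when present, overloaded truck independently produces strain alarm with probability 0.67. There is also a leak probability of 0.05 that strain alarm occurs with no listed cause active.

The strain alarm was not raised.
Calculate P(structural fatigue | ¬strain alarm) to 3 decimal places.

P(structural fatigue | ¬strain alarm) ≈ 0.024

Under noisy-OR, P(strain alarm | causes) = 1 − (1−0.05)·∏(1−qᵢ) over the active causes.
For the numerator, keep only structural fatigue=true terms: 0.021366 + 0.000144 = 0.021510
Normalizer over all consistent configurations: 0.95×0.915×0.98 + 0.3135×0.915×0.02 + 0.2565×0.085×0.98 + 0.084645×0.085×0.02 = 0.879112
Posterior = 0.021510 / 0.879112 ≈ 0.024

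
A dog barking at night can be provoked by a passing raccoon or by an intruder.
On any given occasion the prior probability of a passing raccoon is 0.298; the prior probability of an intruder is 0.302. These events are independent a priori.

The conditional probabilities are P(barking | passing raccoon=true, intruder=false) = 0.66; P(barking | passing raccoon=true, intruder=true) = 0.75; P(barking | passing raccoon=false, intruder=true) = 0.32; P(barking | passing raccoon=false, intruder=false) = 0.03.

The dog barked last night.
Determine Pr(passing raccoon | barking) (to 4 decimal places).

Pr(passing raccoon | barking) ≈ 0.7127

Numerator (weight on configurations with passing raccoon): 0.137283 + 0.067497 = 0.204780
Denominator P(barking): 0.03·0.702·0.698 + 0.32·0.702·0.302 + 0.66·0.298·0.698 + 0.75·0.298·0.302 = 0.287321
Posterior = 0.204780 / 0.287321 ≈ 0.7127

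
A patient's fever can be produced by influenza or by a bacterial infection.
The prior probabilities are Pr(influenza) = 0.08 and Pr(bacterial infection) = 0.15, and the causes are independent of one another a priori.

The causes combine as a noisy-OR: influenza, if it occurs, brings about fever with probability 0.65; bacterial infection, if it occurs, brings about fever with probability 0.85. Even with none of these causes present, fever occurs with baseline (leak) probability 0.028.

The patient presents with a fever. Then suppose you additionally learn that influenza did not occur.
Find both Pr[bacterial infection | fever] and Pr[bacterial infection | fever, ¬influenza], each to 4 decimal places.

Pr[bacterial infection | fever] ≈ 0.6594; Pr[bacterial infection | fever, ¬influenza] ≈ 0.8433

Under noisy-OR, P(fever | causes) = 1 − (1−0.028)·∏(1−qᵢ) over the active causes.
Weight on bacterial infection=true, given the evidence: 0.117880 + 0.011388 = 0.129268
Normalizer over all consistent configurations: 0.028*0.92*0.85 + 0.8542*0.92*0.15 + 0.6598*0.08*0.85 + 0.94897*0.08*0.15 = 0.196030
P(bacterial infection | fever) = 0.129268/0.196030 ≈ 0.6594

Now condition on the additional information:
Sum P(fever|·) weighted by the priors over both values of bacterial infection:
  P(fever | ¬influenza) = 0.028×0.85 + 0.8542×0.15
        = 0.023800 + 0.128130 = 0.151930
Keeping only the bacterial infection-present terms gives 0.128130, so
  P(bacterial infection | fever, ¬influenza) = 0.128130 / 0.151930 ≈ 0.8433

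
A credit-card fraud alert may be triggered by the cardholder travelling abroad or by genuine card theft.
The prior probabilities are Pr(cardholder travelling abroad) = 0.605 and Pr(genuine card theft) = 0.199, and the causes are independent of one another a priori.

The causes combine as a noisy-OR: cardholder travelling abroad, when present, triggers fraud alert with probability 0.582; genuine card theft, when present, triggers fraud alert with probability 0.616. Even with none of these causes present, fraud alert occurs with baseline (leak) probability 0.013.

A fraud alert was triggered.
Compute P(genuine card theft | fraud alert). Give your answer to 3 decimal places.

Under noisy-OR, P(fraud alert | causes) = 1 − (1−0.013)·∏(1−qᵢ) over the active causes.
P(fraud alert) = 0.013×0.395×0.801 + 0.620992×0.395×0.199 + 0.587434×0.605×0.801 + 0.841575×0.605×0.199 = 0.004113 + 0.048813 + 0.284673 + 0.101321 = 0.438920
Of this, 0.150134 comes from 0.048813 + 0.101321 (the genuine card theft=true cases).
P(genuine card theft | fraud alert) = 0.150134 / 0.438920 ≈ 0.342

P(genuine card theft | fraud alert) ≈ 0.342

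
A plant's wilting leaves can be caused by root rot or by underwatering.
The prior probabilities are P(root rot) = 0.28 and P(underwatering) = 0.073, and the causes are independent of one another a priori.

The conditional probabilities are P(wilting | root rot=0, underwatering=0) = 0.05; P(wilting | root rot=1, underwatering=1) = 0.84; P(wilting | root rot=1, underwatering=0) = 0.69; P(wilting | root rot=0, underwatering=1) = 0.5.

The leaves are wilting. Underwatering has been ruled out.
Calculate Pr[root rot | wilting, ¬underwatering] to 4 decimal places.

By total probability over both values of root rot:
  P(wilting | ¬underwatering) = 0.05*0.72 + 0.69*0.28
        = 0.036000 + 0.193200 = 0.229200
Keeping only the root rot-present terms gives 0.193200, so
  P(root rot | wilting, ¬underwatering) = 0.193200 / 0.229200 ≈ 0.8429

Pr[root rot | wilting, ¬underwatering] ≈ 0.8429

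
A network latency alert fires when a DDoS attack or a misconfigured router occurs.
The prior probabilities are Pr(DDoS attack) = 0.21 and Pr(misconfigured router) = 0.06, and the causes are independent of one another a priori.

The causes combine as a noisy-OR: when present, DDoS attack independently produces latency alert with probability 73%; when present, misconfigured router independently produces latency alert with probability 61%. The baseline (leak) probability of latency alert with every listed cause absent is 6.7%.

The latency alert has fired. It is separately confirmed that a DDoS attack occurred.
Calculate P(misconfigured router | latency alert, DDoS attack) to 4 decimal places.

Under noisy-OR, P(latency alert | causes) = 1 − (1−0.067)·∏(1−qᵢ) over the active causes.
P(latency alert | DDoS attack) = 0.74809·0.94 + 0.901755·0.06 = 0.703205 + 0.054105 = 0.757310
Restricting to configurations with misconfigured router present: 0.901755·0.06 = 0.054105.
So P(misconfigured router | latency alert, DDoS attack) = 0.054105/0.757310 ≈ 0.0714.

P(misconfigured router | latency alert, DDoS attack) ≈ 0.0714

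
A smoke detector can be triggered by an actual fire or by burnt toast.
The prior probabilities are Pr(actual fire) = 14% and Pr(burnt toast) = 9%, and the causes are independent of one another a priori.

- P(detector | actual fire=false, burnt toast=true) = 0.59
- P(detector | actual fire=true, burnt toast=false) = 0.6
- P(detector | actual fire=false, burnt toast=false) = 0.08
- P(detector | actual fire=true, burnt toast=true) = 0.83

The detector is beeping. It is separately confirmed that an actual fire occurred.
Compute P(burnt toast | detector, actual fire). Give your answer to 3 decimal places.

Weight on burnt toast=true, given the evidence: 0.83·0.09 = 0.074700
Denominator P(detector | actual fire): 0.6·0.91 + 0.83·0.09 = 0.620700
Posterior = 0.074700 / 0.620700 ≈ 0.120

P(burnt toast | detector, actual fire) ≈ 0.120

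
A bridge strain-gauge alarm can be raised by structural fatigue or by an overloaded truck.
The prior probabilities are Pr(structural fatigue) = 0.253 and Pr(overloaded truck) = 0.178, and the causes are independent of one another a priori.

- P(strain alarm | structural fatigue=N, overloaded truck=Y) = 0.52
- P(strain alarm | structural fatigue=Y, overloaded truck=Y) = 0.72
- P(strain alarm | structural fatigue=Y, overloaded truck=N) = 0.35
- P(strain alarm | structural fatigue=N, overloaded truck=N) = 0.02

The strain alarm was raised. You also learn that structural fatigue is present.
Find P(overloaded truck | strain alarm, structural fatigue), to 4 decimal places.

P(overloaded truck | strain alarm, structural fatigue) ≈ 0.3082

Weight on overloaded truck=true, given the evidence: 0.72*0.178 = 0.128160
Denominator P(strain alarm | structural fatigue): 0.35*0.822 + 0.72*0.178 = 0.415860
Posterior = 0.128160 / 0.415860 ≈ 0.3082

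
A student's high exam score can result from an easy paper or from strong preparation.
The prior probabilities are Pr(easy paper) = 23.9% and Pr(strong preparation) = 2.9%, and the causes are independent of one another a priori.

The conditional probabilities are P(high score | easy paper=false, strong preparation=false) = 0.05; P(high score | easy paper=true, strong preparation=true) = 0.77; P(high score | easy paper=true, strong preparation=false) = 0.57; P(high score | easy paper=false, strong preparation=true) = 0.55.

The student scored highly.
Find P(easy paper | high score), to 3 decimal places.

P(easy paper | high score) ≈ 0.737

For the numerator, keep only easy paper=true terms: 0.132279 + 0.005337 = 0.137616
Normalizer over all consistent configurations: 0.05·0.761·0.971 + 0.55·0.761·0.029 + 0.57·0.239·0.971 + 0.77·0.239·0.029 = 0.186701
P(easy paper | high score) = 0.137616/0.186701 ≈ 0.737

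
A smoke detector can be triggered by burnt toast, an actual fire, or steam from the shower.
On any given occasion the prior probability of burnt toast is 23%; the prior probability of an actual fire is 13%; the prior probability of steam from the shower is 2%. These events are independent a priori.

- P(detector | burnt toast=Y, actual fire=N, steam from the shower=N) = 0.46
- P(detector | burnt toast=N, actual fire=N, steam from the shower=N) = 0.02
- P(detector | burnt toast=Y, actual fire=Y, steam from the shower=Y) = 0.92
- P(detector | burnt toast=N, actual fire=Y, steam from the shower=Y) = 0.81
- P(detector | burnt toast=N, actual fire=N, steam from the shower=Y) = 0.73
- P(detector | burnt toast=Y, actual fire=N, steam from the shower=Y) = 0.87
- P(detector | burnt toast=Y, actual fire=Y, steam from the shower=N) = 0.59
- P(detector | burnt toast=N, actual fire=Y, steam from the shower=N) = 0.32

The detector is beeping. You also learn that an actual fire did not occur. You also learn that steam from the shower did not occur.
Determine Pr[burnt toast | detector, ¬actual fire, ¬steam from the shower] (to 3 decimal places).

Weight on burnt toast=true, given the evidence: 0.46·0.23 = 0.105800
Denominator P(detector | ¬actual fire, ¬steam from the shower): 0.02·0.77 + 0.46·0.23 = 0.121200
Posterior = 0.105800 / 0.121200 ≈ 0.873

Pr[burnt toast | detector, ¬actual fire, ¬steam from the shower] ≈ 0.873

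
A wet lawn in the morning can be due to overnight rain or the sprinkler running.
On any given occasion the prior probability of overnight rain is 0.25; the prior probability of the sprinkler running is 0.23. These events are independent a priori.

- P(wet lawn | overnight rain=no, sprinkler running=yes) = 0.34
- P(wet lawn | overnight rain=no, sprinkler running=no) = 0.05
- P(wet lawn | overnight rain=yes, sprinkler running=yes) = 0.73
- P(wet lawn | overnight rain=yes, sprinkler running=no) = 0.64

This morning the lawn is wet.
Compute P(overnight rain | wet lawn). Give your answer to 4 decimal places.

P(overnight rain | wet lawn) ≈ 0.6536

Sum P(wet lawn|·) weighted by the priors over the 4 (overnight rain, sprinkler running) configurations:
  P(wet lawn) = 0.05*0.75*0.77 + 0.34*0.75*0.23 + 0.64*0.25*0.77 + 0.73*0.25*0.23
        = 0.028875 + 0.058650 + 0.123200 + 0.041975 = 0.252700
Keeping only the overnight rain-present terms gives 0.165175, so
  P(overnight rain | wet lawn) = 0.165175 / 0.252700 ≈ 0.6536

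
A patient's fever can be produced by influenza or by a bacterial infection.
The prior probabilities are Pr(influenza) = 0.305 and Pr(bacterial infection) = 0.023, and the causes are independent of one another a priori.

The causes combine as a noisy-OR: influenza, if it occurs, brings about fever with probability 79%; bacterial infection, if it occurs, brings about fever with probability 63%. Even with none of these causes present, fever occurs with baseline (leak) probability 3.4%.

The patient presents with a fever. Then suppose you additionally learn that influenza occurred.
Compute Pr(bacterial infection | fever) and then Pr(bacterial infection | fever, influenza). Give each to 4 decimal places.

Pr(bacterial infection | fever) ≈ 0.0604; Pr(bacterial infection | fever, influenza) ≈ 0.0266

Under noisy-OR, P(fever | causes) = 1 − (1−0.034)·∏(1−qᵢ) over the active causes.
Numerator (weight on configurations with bacterial infection): 0.010272 + 0.006488 = 0.016760
Normalizer over all consistent configurations: 0.034*0.695*0.977 + 0.64258*0.695*0.023 + 0.79714*0.305*0.977 + 0.924942*0.305*0.023 = 0.277383
P(bacterial infection | fever) = 0.016760/0.277383 ≈ 0.0604

Now also conditioning on influenza=true:
P(fever | influenza) = 0.79714·0.977 + 0.924942·0.023 = 0.778806 + 0.021274 = 0.800080
Of this, 0.021274 comes from 0.924942·0.023 (the bacterial infection=true cases).
So P(bacterial infection | fever, influenza) = 0.021274/0.800080 ≈ 0.0266.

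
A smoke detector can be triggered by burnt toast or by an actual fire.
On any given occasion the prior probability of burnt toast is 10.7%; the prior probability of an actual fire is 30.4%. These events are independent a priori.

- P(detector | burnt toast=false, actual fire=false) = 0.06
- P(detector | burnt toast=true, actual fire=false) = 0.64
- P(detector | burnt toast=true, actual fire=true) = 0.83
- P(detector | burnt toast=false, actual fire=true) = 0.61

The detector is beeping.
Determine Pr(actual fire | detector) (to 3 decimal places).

Enumerate the 4 (burnt toast, actual fire) configurations and weight by the priors:
  P(detector) = 0.06×0.893×0.696 + 0.61×0.893×0.304 + 0.64×0.107×0.696 + 0.83×0.107×0.304
        = 0.037292 + 0.165598 + 0.047662 + 0.026998 = 0.277550
The terms with actual fire present sum to 0.192596, so
  P(actual fire | detector) = 0.192596 / 0.277550 ≈ 0.694

Pr(actual fire | detector) ≈ 0.694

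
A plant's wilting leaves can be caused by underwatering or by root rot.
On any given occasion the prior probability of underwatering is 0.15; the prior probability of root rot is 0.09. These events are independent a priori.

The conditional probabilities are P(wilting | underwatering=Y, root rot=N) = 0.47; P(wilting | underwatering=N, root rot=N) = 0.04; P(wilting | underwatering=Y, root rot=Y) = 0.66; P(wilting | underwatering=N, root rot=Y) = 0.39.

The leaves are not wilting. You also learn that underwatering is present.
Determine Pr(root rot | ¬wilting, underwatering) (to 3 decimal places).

Enumerate both values of root rot and weight by the priors:
  P(¬wilting | underwatering) = 0.53×0.91 + 0.34×0.09
        = 0.482300 + 0.030600 = 0.512900
The terms with root rot present sum to 0.030600, so
  P(root rot | ¬wilting, underwatering) = 0.030600 / 0.512900 ≈ 0.060

Pr(root rot | ¬wilting, underwatering) ≈ 0.060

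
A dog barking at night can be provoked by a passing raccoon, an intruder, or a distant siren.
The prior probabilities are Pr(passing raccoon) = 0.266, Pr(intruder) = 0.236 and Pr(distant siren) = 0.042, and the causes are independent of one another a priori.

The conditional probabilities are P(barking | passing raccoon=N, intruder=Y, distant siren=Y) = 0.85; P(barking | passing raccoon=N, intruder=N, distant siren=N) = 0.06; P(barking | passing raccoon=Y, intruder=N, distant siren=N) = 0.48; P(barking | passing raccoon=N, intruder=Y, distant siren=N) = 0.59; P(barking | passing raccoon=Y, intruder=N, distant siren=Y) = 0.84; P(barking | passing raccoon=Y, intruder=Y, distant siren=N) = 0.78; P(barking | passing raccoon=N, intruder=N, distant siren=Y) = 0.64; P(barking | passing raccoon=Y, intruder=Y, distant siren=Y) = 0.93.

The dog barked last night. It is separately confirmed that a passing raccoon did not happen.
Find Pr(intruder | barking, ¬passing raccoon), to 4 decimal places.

Pr(intruder | barking, ¬passing raccoon) ≈ 0.6875

Numerator (weight on configurations with intruder): 0.133392 + 0.008425 = 0.141817
The normalizing constant is 0.06×0.764×0.958 + 0.64×0.764×0.042 + 0.59×0.236×0.958 + 0.85×0.236×0.042 = 0.206268
P(intruder | barking, ¬passing raccoon) = 0.141817/0.206268 ≈ 0.6875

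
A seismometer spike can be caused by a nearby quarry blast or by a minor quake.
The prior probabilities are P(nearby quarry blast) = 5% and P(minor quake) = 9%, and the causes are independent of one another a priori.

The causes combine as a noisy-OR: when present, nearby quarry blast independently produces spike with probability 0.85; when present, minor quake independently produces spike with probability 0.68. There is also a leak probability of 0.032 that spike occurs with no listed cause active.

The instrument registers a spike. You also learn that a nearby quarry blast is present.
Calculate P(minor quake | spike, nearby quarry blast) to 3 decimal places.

Under noisy-OR, P(spike | causes) = 1 − (1−0.032)·∏(1−qᵢ) over the active causes.
P(spike | nearby quarry blast) = 0.8548*0.91 + 0.953536*0.09 = 0.777868 + 0.085818 = 0.863686
Restricting to configurations with minor quake present: 0.953536*0.09 = 0.085818.
P(minor quake | spike, nearby quarry blast) = 0.085818 / 0.863686 ≈ 0.099

P(minor quake | spike, nearby quarry blast) ≈ 0.099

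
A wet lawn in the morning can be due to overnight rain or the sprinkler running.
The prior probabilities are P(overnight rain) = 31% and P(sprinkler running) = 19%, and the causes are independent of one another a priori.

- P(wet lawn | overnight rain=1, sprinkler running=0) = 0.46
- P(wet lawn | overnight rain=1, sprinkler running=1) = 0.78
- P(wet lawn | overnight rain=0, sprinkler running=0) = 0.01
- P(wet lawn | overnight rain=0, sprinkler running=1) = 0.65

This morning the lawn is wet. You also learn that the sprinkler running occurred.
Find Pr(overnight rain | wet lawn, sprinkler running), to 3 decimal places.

Pr(overnight rain | wet lawn, sprinkler running) ≈ 0.350

P(wet lawn | sprinkler running) = 0.65*0.69 + 0.78*0.31 = 0.448500 + 0.241800 = 0.690300
The overnight rain-present share is 0.78*0.31 = 0.241800.
P(overnight rain | wet lawn, sprinkler running) = 0.241800 / 0.690300 ≈ 0.350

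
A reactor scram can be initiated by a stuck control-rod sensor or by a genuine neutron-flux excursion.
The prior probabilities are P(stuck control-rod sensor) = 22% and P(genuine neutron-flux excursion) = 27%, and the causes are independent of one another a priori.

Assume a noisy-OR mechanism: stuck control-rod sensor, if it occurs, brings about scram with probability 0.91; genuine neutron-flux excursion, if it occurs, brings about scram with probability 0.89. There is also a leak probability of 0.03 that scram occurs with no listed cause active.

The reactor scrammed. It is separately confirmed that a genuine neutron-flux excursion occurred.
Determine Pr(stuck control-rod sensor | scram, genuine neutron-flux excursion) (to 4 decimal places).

Under noisy-OR, P(scram | causes) = 1 − (1−0.03)·∏(1−qᵢ) over the active causes.
Enumerate both values of stuck control-rod sensor and weight by the priors:
  P(scram | genuine neutron-flux excursion) = 0.8933·0.78 + 0.990397·0.22
        = 0.696774 + 0.217887 = 0.914661
Keeping only the stuck control-rod sensor-present terms gives 0.217887, so
  P(stuck control-rod sensor | scram, genuine neutron-flux excursion) = 0.217887 / 0.914661 ≈ 0.2382

Pr(stuck control-rod sensor | scram, genuine neutron-flux excursion) ≈ 0.2382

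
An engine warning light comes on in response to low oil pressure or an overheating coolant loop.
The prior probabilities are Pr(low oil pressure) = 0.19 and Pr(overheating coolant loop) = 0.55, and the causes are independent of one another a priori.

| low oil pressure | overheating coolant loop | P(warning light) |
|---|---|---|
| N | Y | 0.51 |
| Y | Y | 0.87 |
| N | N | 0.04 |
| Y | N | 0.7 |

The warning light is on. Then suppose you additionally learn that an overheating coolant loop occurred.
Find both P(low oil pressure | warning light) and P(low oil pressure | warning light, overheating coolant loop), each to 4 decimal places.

P(warning light) = 0.04·0.81·0.45 + 0.51·0.81·0.55 + 0.7·0.19·0.45 + 0.87·0.19·0.55 = 0.014580 + 0.227205 + 0.059850 + 0.090915 = 0.392550
Restricting to configurations with low oil pressure present: 0.059850 + 0.090915 = 0.150765.
P(low oil pressure | warning light) = 0.150765 / 0.392550 ≈ 0.3841

Now also conditioning on overheating coolant loop=true:
Enumerate both values of low oil pressure and weight by the priors:
  P(warning light | overheating coolant loop) = 0.51·0.81 + 0.87·0.19
        = 0.413100 + 0.165300 = 0.578400
Keeping only the low oil pressure-present terms gives 0.165300, so
  P(low oil pressure | warning light, overheating coolant loop) = 0.165300 / 0.578400 ≈ 0.2858
Conditioning on overheating coolant loop lowers the posterior on low oil pressure: the classic explaining-away effect in a common-effect structure.

P(low oil pressure | warning light) ≈ 0.3841; P(low oil pressure | warning light, overheating coolant loop) ≈ 0.2858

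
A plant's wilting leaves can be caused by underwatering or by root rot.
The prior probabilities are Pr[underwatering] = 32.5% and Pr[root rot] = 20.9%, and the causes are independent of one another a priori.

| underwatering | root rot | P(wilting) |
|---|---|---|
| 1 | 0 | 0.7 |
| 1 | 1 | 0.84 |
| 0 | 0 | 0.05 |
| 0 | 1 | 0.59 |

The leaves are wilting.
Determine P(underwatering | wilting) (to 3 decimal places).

P(underwatering | wilting) ≈ 0.683

P(wilting) = 0.05×0.675×0.791 + 0.59×0.675×0.209 + 0.7×0.325×0.791 + 0.84×0.325×0.209 = 0.026696 + 0.083234 + 0.179952 + 0.057057 = 0.346939
The underwatering-present share is 0.179952 + 0.057057 = 0.237009.
So P(underwatering | wilting) = 0.237009/0.346939 ≈ 0.683.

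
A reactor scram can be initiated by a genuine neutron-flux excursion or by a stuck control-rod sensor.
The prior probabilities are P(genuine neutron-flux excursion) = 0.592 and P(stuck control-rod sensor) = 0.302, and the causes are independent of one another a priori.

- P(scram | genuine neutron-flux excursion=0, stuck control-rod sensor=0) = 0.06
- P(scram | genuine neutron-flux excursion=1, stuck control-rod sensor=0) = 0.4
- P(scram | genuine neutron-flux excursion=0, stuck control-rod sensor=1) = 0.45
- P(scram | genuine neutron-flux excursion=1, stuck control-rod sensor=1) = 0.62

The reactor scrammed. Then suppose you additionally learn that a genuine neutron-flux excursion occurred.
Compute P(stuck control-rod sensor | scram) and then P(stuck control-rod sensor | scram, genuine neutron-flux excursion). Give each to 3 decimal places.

P(scram) = 0.06*0.408*0.698 + 0.45*0.408*0.302 + 0.4*0.592*0.698 + 0.62*0.592*0.302 = 0.017087 + 0.055447 + 0.165286 + 0.110846 = 0.348666
Restricting to configurations with stuck control-rod sensor present: 0.055447 + 0.110846 = 0.166293.
Hence the posterior is 0.166293/0.348666 ≈ 0.477.

With the extra evidence:
P(scram | genuine neutron-flux excursion) = 0.4·0.698 + 0.62·0.302 = 0.279200 + 0.187240 = 0.466440
Of this, 0.187240 comes from 0.62·0.302 (the stuck control-rod sensor=true cases).
So P(stuck control-rod sensor | scram, genuine neutron-flux excursion) = 0.187240/0.466440 ≈ 0.401.

P(stuck control-rod sensor | scram) ≈ 0.477; P(stuck control-rod sensor | scram, genuine neutron-flux excursion) ≈ 0.401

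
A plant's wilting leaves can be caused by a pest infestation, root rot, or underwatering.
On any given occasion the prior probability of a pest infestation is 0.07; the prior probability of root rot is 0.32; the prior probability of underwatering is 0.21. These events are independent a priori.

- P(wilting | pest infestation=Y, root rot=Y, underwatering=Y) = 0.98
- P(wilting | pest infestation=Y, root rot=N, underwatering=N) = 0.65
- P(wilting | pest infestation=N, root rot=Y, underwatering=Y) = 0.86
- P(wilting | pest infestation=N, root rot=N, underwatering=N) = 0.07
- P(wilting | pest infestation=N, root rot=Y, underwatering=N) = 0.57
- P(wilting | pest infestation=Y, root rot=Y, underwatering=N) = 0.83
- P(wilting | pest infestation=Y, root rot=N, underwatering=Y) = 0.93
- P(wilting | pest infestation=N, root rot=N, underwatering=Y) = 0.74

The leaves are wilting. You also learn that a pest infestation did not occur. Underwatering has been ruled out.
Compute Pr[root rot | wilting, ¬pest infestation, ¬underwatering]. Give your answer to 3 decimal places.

By total probability over both values of root rot:
  P(wilting | ¬pest infestation, ¬underwatering) = 0.07×0.68 + 0.57×0.32
        = 0.047600 + 0.182400 = 0.230000
Configurations with root rot contribute 0.182400, so
  P(root rot | wilting, ¬pest infestation, ¬underwatering) = 0.182400 / 0.230000 ≈ 0.793

Pr[root rot | wilting, ¬pest infestation, ¬underwatering] ≈ 0.793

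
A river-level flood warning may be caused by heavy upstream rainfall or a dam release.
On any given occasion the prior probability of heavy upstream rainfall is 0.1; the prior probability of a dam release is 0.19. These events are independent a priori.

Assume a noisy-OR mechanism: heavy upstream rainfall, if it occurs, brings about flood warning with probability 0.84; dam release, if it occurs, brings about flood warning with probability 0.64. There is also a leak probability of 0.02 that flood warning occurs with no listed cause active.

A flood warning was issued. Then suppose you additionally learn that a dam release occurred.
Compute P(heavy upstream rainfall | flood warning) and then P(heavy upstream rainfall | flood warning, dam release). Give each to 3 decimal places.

P(heavy upstream rainfall | flood warning) ≈ 0.408; P(heavy upstream rainfall | flood warning, dam release) ≈ 0.139

Under noisy-OR, P(flood warning | causes) = 1 − (1−0.02)·∏(1−qᵢ) over the active causes.
Enumerate the 4 (heavy upstream rainfall, dam release) configurations and weight by the priors:
  P(flood warning) = 0.02*0.9*0.81 + 0.6472*0.9*0.19 + 0.8432*0.1*0.81 + 0.943552*0.1*0.19
        = 0.014580 + 0.110671 + 0.068299 + 0.017927 = 0.211477
The terms with heavy upstream rainfall present sum to 0.086226, so
  P(heavy upstream rainfall | flood warning) = 0.086226 / 0.211477 ≈ 0.408

With the extra evidence:
Enumerate both values of heavy upstream rainfall and weight by the priors:
  P(flood warning | dam release) = 0.6472·0.9 + 0.943552·0.1
        = 0.582480 + 0.094355 = 0.676835
Configurations with heavy upstream rainfall contribute 0.094355, so
  P(heavy upstream rainfall | flood warning, dam release) = 0.094355 / 0.676835 ≈ 0.139
Conditioning on dam release lowers the posterior on heavy upstream rainfall: the classic explaining-away effect in a common-effect structure.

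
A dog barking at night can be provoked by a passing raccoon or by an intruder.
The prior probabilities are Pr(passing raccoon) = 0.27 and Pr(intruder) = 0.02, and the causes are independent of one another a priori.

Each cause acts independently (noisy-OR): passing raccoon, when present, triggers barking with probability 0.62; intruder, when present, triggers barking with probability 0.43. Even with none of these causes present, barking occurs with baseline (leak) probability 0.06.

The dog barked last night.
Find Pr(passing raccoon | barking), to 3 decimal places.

Under noisy-OR, P(barking | causes) = 1 − (1−0.06)·∏(1−qᵢ) over the active causes.
P(barking) = 0.06*0.73*0.98 + 0.4642*0.73*0.02 + 0.6428*0.27*0.98 + 0.796396*0.27*0.02 = 0.042924 + 0.006777 + 0.170085 + 0.004301 = 0.224087
Restricting to configurations with passing raccoon present: 0.170085 + 0.004301 = 0.174386.
Hence the posterior is 0.174386/0.224087 ≈ 0.778.

Pr(passing raccoon | barking) ≈ 0.778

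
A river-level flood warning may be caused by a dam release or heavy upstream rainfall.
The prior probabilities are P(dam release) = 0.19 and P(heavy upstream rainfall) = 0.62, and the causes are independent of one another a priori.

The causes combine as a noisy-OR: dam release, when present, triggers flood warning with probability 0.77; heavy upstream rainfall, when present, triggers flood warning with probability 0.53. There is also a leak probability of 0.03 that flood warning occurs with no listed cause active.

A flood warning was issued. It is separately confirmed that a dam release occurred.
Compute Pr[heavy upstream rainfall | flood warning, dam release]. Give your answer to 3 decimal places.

Pr[heavy upstream rainfall | flood warning, dam release] ≈ 0.653

Under noisy-OR, P(flood warning | causes) = 1 − (1−0.03)·∏(1−qᵢ) over the active causes.
P(flood warning | dam release) = 0.7769×0.38 + 0.895143×0.62 = 0.295222 + 0.554989 = 0.850211
Of this, 0.554989 comes from 0.895143×0.62 (the heavy upstream rainfall=true cases).
Hence the posterior is 0.554989/0.850211 ≈ 0.653.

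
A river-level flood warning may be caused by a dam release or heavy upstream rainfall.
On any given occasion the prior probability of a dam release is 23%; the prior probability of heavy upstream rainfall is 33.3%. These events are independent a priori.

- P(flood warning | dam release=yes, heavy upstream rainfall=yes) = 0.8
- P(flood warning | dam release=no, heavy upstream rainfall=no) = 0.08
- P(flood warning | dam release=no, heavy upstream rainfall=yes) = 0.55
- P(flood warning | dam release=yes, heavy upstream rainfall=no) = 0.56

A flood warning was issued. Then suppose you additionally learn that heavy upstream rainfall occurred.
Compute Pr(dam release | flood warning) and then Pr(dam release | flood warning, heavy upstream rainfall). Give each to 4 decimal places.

Pr(dam release | flood warning) ≈ 0.4470; Pr(dam release | flood warning, heavy upstream rainfall) ≈ 0.3029

For the numerator, keep only dam release=true terms: 0.085910 + 0.061272 = 0.147182
Denominator P(flood warning): 0.08·0.77·0.667 + 0.55·0.77·0.333 + 0.56·0.23·0.667 + 0.8·0.23·0.333 = 0.329295
P(dam release | flood warning) = 0.147182/0.329295 ≈ 0.4470

Now condition on the additional information:
By total probability over both values of dam release:
  P(flood warning | heavy upstream rainfall) = 0.55×0.77 + 0.8×0.23
        = 0.423500 + 0.184000 = 0.607500
Configurations with dam release contribute 0.184000, so
  P(dam release | flood warning, heavy upstream rainfall) = 0.184000 / 0.607500 ≈ 0.3029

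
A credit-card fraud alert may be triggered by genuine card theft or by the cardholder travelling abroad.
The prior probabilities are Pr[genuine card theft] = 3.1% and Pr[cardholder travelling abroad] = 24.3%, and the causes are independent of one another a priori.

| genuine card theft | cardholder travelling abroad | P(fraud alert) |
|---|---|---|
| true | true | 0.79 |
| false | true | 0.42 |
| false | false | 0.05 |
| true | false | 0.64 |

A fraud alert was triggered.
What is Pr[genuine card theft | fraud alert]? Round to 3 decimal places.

Pr[genuine card theft | fraud alert] ≈ 0.134

By total probability over the 4 (genuine card theft, cardholder travelling abroad) configurations:
  P(fraud alert) = 0.05·0.969·0.757 + 0.42·0.969·0.243 + 0.64·0.031·0.757 + 0.79·0.031·0.243
        = 0.036677 + 0.098896 + 0.015019 + 0.005951 = 0.156543
Configurations with genuine card theft contribute 0.020970, so
  P(genuine card theft | fraud alert) = 0.020970 / 0.156543 ≈ 0.134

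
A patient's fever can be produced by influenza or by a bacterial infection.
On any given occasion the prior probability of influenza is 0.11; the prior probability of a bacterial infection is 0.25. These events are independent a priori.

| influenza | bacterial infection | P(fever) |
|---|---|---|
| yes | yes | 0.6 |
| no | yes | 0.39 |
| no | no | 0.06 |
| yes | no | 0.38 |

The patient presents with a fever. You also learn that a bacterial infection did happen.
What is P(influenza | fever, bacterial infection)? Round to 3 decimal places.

P(influenza | fever, bacterial infection) ≈ 0.160

P(fever | bacterial infection) = 0.39·0.89 + 0.6·0.11 = 0.347100 + 0.066000 = 0.413100
Restricting to configurations with influenza present: 0.6·0.11 = 0.066000.
Hence the posterior is 0.066000/0.413100 ≈ 0.160.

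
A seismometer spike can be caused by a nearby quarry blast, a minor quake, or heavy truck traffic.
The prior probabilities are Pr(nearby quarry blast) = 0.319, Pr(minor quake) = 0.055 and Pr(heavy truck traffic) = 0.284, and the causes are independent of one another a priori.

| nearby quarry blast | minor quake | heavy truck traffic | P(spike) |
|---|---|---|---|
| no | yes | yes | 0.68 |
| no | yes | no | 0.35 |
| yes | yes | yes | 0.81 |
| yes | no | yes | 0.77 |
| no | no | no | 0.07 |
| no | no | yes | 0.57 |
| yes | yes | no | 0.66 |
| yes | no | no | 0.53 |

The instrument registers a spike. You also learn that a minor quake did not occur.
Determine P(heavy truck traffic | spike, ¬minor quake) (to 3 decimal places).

P(spike | ¬minor quake) = 0.07×0.681×0.716 + 0.57×0.681×0.284 + 0.53×0.319×0.716 + 0.77×0.319×0.284 = 0.034132 + 0.110240 + 0.121054 + 0.069759 = 0.335185
Of this, 0.179999 comes from 0.110240 + 0.069759 (the heavy truck traffic=true cases).
So P(heavy truck traffic | spike, ¬minor quake) = 0.179999/0.335185 ≈ 0.537.

P(heavy truck traffic | spike, ¬minor quake) ≈ 0.537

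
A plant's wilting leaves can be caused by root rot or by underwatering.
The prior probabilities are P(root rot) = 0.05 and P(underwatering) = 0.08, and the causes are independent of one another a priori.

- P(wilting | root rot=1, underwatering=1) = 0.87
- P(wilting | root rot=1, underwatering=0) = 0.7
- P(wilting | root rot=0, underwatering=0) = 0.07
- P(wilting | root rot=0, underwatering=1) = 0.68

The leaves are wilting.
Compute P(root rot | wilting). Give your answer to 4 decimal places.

P(root rot | wilting) ≈ 0.2402

P(wilting) = 0.07*0.95*0.92 + 0.68*0.95*0.08 + 0.7*0.05*0.92 + 0.87*0.05*0.08 = 0.061180 + 0.051680 + 0.032200 + 0.003480 = 0.148540
Of this, 0.035680 comes from 0.032200 + 0.003480 (the root rot=true cases).
So P(root rot | wilting) = 0.035680/0.148540 ≈ 0.2402.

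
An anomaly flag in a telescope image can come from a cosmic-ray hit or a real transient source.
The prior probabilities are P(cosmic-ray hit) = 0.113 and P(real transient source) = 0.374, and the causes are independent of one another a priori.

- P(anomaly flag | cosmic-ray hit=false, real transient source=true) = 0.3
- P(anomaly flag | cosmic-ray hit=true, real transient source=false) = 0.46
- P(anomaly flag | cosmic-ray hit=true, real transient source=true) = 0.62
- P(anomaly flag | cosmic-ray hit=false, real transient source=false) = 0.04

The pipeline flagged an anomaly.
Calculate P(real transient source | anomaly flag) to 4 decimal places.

Sum P(anomaly flag|·) weighted by the priors over the 4 (cosmic-ray hit, real transient source) configurations:
  P(anomaly flag) = 0.04·0.887·0.626 + 0.3·0.887·0.374 + 0.46·0.113·0.626 + 0.62·0.113·0.374
        = 0.022210 + 0.099521 + 0.032539 + 0.026202 = 0.180472
Keeping only the real transient source-present terms gives 0.125723, so
  P(real transient source | anomaly flag) = 0.125723 / 0.180472 ≈ 0.6966

P(real transient source | anomaly flag) ≈ 0.6966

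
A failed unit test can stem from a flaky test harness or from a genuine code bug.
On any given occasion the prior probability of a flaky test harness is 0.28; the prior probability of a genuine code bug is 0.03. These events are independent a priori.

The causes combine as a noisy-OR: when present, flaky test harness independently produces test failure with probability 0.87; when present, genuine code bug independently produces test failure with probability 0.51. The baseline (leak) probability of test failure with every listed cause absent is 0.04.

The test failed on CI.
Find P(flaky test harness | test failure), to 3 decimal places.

P(flaky test harness | test failure) ≈ 0.862

Under noisy-OR, P(test failure | causes) = 1 − (1−0.04)·∏(1−qᵢ) over the active causes.
P(test failure) = 0.04×0.72×0.97 + 0.5296×0.72×0.03 + 0.8752×0.28×0.97 + 0.938848×0.28×0.03 = 0.027936 + 0.011439 + 0.237704 + 0.007886 = 0.284965
Of this, 0.245590 comes from 0.237704 + 0.007886 (the flaky test harness=true cases).
P(flaky test harness | test failure) = 0.245590 / 0.284965 ≈ 0.862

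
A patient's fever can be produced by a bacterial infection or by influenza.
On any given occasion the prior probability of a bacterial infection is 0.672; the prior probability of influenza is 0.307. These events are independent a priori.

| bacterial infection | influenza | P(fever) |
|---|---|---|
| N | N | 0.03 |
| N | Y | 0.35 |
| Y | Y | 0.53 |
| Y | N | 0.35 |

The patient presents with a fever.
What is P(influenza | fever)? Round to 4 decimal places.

Enumerate the 4 (bacterial infection, influenza) configurations and weight by the priors:
  P(fever) = 0.03·0.328·0.693 + 0.35·0.328·0.307 + 0.35·0.672·0.693 + 0.53·0.672·0.307
        = 0.006819 + 0.035244 + 0.162994 + 0.109341 = 0.314398
Configurations with influenza contribute 0.144585, so
  P(influenza | fever) = 0.144585 / 0.314398 ≈ 0.4599

P(influenza | fever) ≈ 0.4599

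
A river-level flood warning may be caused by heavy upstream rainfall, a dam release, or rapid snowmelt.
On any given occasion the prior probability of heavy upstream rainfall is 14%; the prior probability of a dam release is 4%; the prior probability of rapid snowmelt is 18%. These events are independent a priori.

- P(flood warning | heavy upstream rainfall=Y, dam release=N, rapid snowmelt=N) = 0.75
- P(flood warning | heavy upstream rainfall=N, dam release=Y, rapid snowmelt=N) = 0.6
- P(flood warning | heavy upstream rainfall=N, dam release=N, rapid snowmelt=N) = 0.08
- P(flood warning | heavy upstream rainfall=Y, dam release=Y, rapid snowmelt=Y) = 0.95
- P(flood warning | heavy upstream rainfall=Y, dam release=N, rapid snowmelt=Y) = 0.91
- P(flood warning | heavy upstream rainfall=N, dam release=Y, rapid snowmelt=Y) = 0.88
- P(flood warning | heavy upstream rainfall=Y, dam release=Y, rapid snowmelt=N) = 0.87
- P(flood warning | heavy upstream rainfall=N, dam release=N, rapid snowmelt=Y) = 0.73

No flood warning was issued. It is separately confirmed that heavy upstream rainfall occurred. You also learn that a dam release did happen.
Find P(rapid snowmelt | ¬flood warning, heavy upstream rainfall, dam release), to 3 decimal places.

P(rapid snowmelt | ¬flood warning, heavy upstream rainfall, dam release) ≈ 0.078

Sum P(¬flood warning|·) weighted by the priors over both values of rapid snowmelt:
  P(¬flood warning | heavy upstream rainfall, dam release) = 0.13*0.82 + 0.05*0.18
        = 0.106600 + 0.009000 = 0.115600
Keeping only the rapid snowmelt-present terms gives 0.009000, so
  P(rapid snowmelt | ¬flood warning, heavy upstream rainfall, dam release) = 0.009000 / 0.115600 ≈ 0.078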